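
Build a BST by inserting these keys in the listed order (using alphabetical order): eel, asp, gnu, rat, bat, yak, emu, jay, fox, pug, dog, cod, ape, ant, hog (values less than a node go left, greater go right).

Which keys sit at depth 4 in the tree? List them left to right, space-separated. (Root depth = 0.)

cod hog pug

Resulting structure (node: left, right):
  eel: L=asp, R=gnu
  asp: L=ape, R=bat
  gnu: L=emu, R=rat
  rat: L=jay, R=yak
  bat: L=–, R=dog
  yak: L=–, R=–
  emu: L=–, R=fox
  jay: L=hog, R=pug
  fox: L=–, R=–
  pug: L=–, R=–
  dog: L=cod, R=–
  cod: L=–, R=–
  ape: L=ant, R=–
  ant: L=–, R=–
  hog: L=–, R=–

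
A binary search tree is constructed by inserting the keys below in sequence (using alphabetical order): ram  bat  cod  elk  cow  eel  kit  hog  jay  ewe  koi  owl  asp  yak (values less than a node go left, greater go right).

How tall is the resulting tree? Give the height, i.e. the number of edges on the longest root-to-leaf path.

6

Resulting structure (node: left, right):
  ram: L=bat, R=yak
  bat: L=asp, R=cod
  cod: L=–, R=elk
  elk: L=cow, R=kit
  cow: L=–, R=eel
  eel: L=–, R=–
  kit: L=hog, R=koi
  hog: L=ewe, R=jay
  jay: L=–, R=–
  ewe: L=–, R=–
  koi: L=–, R=owl
  owl: L=–, R=–
  asp: L=–, R=–
  yak: L=–, R=–

The deepest node is jay at depth 6.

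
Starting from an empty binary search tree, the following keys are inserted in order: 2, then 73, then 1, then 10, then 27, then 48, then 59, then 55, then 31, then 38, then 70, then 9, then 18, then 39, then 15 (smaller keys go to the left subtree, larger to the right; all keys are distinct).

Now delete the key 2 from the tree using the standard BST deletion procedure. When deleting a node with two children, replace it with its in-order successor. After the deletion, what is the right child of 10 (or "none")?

27

Insert 2: tree is empty, so 2 becomes the root.
Insert 73: 73 > 2 → go right. Place as right child of 2.
Insert 1: 1 < 2 → go left. Place as left child of 2.
Insert 10: 10 > 2 → go right; 10 < 73 → go left. Place as left child of 73.
Insert 27: 27 > 2 → go right; 27 < 73 → go left; 27 > 10 → go right. Place as right child of 10.
Insert 48: 48 > 2 → go right; 48 < 73 → go left; 48 > 10 → go right; 48 > 27 → go right. Place as right child of 27.
Insert 59: 59 > 2 → go right; 59 < 73 → go left; 59 > 10 → go right; 59 > 27 → go right; 59 > 48 → go right. Place as right child of 48.
Insert 55: 55 > 2 → go right; 55 < 73 → go left; 55 > 10 → go right; 55 > 27 → go right; 55 > 48 → go right; 55 < 59 → go left. Place as left child of 59.
Insert 31: 31 > 2 → go right; 31 < 73 → go left; 31 > 10 → go right; 31 > 27 → go right; 31 < 48 → go left. Place as left child of 48.
Insert 38: 38 > 2 → go right; 38 < 73 → go left; 38 > 10 → go right; 38 > 27 → go right; 38 < 48 → go left; 38 > 31 → go right. Place as right child of 31.
Insert 70: 70 > 2 → go right; 70 < 73 → go left; 70 > 10 → go right; 70 > 27 → go right; 70 > 48 → go right; 70 > 59 → go right. Place as right child of 59.
Insert 9: 9 > 2 → go right; 9 < 73 → go left; 9 < 10 → go left. Place as left child of 10.
Insert 18: 18 > 2 → go right; 18 < 73 → go left; 18 > 10 → go right; 18 < 27 → go left. Place as left child of 27.
Insert 39: 39 > 2 → go right; 39 < 73 → go left; 39 > 10 → go right; 39 > 27 → go right; 39 < 48 → go left; 39 > 31 → go right; 39 > 38 → go right. Place as right child of 38.
Insert 15: 15 > 2 → go right; 15 < 73 → go left; 15 > 10 → go right; 15 < 27 → go left; 15 < 18 → go left. Place as left child of 18.

Delete 2 (two children — replace with in-order successor).
After deletion, 10's right child: 27.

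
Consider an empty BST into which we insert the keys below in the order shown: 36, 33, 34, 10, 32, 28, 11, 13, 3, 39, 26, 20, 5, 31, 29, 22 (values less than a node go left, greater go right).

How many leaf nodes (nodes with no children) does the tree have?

36: root
33: left child of 36 (depth 1)
34: right child of 33 (depth 2)
10: left child of 33 (depth 2)
32: right child of 10 (depth 3)
28: left child of 32 (depth 4)
11: left child of 28 (depth 5)
13: right child of 11 (depth 6)
3: left child of 10 (depth 3)
39: right child of 36 (depth 1)
26: right child of 13 (depth 7)
20: left child of 26 (depth 8)
5: right child of 3 (depth 4)
31: right child of 28 (depth 5)
29: left child of 31 (depth 6)
22: right child of 20 (depth 9)

Leaves: 5, 22, 29, 34, 39 — 5 in total.

5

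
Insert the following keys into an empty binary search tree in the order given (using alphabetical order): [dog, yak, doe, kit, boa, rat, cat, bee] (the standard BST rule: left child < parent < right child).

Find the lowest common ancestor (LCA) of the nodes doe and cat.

dog: root
yak: right child of dog (depth 1)
doe: left child of dog (depth 1)
kit: left child of yak (depth 2)
boa: left child of doe (depth 2)
rat: right child of kit (depth 3)
cat: right child of boa (depth 3)
bee: left child of boa (depth 3)

Path to doe: dog → doe
Path to cat: dog → doe → boa → cat
doe lies on both paths and is an ancestor of the other node.

doe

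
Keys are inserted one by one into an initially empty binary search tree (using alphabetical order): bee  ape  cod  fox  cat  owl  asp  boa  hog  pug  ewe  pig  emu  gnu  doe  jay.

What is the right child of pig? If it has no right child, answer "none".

none

bee: root
ape: left child of bee (depth 1)
cod: right child of bee (depth 1)
fox: right child of cod (depth 2)
cat: left child of cod (depth 2)
owl: right child of fox (depth 3)
asp: right child of ape (depth 2)
boa: left child of cat (depth 3)
hog: left child of owl (depth 4)
pug: right child of owl (depth 4)
ewe: left child of fox (depth 3)
pig: left child of pug (depth 5)
emu: left child of ewe (depth 4)
gnu: left child of hog (depth 5)
doe: left child of emu (depth 5)
jay: right child of hog (depth 5)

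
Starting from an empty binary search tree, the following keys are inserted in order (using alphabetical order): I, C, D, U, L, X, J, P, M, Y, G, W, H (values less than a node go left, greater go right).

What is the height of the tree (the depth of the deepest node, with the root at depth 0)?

I: root
C: left child of I (depth 1)
D: right child of C (depth 2)
U: right child of I (depth 1)
L: left child of U (depth 2)
X: right child of U (depth 2)
J: left child of L (depth 3)
P: right child of L (depth 3)
M: left child of P (depth 4)
Y: right child of X (depth 3)
G: right child of D (depth 3)
W: left child of X (depth 3)
H: right child of G (depth 4)

The deepest node is M at depth 4.

4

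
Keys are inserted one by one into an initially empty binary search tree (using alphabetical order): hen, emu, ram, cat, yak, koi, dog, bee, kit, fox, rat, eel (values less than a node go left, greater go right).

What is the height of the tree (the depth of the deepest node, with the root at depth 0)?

4

Resulting structure (node: left, right):
  hen: L=emu, R=ram
  emu: L=cat, R=fox
  ram: L=koi, R=yak
  cat: L=bee, R=dog
  yak: L=rat, R=–
  koi: L=kit, R=–
  dog: L=–, R=eel
  bee: L=–, R=–
  kit: L=–, R=–
  fox: L=–, R=–
  rat: L=–, R=–
  eel: L=–, R=–

The deepest node is eel at depth 4.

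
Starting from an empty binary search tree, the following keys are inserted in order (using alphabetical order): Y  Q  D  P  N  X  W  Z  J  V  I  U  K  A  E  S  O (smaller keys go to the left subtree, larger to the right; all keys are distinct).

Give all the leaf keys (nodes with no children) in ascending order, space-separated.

A E K O S Z

Y: root
Q: left child of Y (depth 1)
D: left child of Q (depth 2)
P: right child of D (depth 3)
N: left child of P (depth 4)
X: right child of Q (depth 2)
W: left child of X (depth 3)
Z: right child of Y (depth 1)
J: left child of N (depth 5)
V: left child of W (depth 4)
I: left child of J (depth 6)
U: left child of V (depth 5)
K: right child of J (depth 6)
A: left child of D (depth 3)
E: left child of I (depth 7)
S: left child of U (depth 6)
O: right child of N (depth 5)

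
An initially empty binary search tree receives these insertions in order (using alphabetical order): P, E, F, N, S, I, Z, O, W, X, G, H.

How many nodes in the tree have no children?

Resulting structure (node: left, right):
  P: L=E, R=S
  E: L=–, R=F
  F: L=–, R=N
  N: L=I, R=O
  S: L=–, R=Z
  I: L=G, R=–
  Z: L=W, R=–
  O: L=–, R=–
  W: L=–, R=X
  X: L=–, R=–
  G: L=–, R=H
  H: L=–, R=–

Leaves: H, O, X — 3 in total.

3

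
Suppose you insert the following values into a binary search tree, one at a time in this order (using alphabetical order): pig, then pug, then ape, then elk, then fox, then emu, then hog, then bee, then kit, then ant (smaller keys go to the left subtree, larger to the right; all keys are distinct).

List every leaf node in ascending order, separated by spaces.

ant bee emu kit pug

Resulting structure (node: left, right):
  pig: L=ape, R=pug
  pug: L=–, R=–
  ape: L=ant, R=elk
  elk: L=bee, R=fox
  fox: L=emu, R=hog
  emu: L=–, R=–
  hog: L=–, R=kit
  bee: L=–, R=–
  kit: L=–, R=–
  ant: L=–, R=–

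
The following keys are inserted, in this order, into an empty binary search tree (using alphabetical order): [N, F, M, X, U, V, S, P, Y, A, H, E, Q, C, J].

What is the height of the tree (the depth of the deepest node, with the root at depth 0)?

5

N: root
F: left child of N (depth 1)
M: right child of F (depth 2)
X: right child of N (depth 1)
U: left child of X (depth 2)
V: right child of U (depth 3)
S: left child of U (depth 3)
P: left child of S (depth 4)
Y: right child of X (depth 2)
A: left child of F (depth 2)
H: left child of M (depth 3)
E: right child of A (depth 3)
Q: right child of P (depth 5)
C: left child of E (depth 4)
J: right child of H (depth 4)

The deepest node is Q at depth 5.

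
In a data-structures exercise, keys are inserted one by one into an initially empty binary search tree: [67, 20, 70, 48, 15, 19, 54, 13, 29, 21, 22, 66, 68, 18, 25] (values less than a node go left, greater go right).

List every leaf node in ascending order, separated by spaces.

Insert 67: tree is empty, so 67 becomes the root.
Insert 20: 20 < 67 → go left. Place as left child of 67.
Insert 70: 70 > 67 → go right. Place as right child of 67.
Insert 48: 48 < 67 → go left; 48 > 20 → go right. Place as right child of 20.
Insert 15: 15 < 67 → go left; 15 < 20 → go left. Place as left child of 20.
Insert 19: 19 < 67 → go left; 19 < 20 → go left; 19 > 15 → go right. Place as right child of 15.
Insert 54: 54 < 67 → go left; 54 > 20 → go right; 54 > 48 → go right. Place as right child of 48.
Insert 13: 13 < 67 → go left; 13 < 20 → go left; 13 < 15 → go left. Place as left child of 15.
Insert 29: 29 < 67 → go left; 29 > 20 → go right; 29 < 48 → go left. Place as left child of 48.
Insert 21: 21 < 67 → go left; 21 > 20 → go right; 21 < 48 → go left; 21 < 29 → go left. Place as left child of 29.
Insert 22: 22 < 67 → go left; 22 > 20 → go right; 22 < 48 → go left; 22 < 29 → go left; 22 > 21 → go right. Place as right child of 21.
Insert 66: 66 < 67 → go left; 66 > 20 → go right; 66 > 48 → go right; 66 > 54 → go right. Place as right child of 54.
Insert 68: 68 > 67 → go right; 68 < 70 → go left. Place as left child of 70.
Insert 18: 18 < 67 → go left; 18 < 20 → go left; 18 > 15 → go right; 18 < 19 → go left. Place as left child of 19.
Insert 25: 25 < 67 → go left; 25 > 20 → go right; 25 < 48 → go left; 25 < 29 → go left; 25 > 21 → go right; 25 > 22 → go right. Place as right child of 22.

13 18 25 66 68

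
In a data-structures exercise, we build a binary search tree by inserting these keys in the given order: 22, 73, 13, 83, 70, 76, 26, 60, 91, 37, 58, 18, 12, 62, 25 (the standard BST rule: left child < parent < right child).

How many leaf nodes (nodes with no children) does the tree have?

7

22: root
73: right child of 22 (depth 1)
13: left child of 22 (depth 1)
83: right child of 73 (depth 2)
70: left child of 73 (depth 2)
76: left child of 83 (depth 3)
26: left child of 70 (depth 3)
60: right child of 26 (depth 4)
91: right child of 83 (depth 3)
37: left child of 60 (depth 5)
58: right child of 37 (depth 6)
18: right child of 13 (depth 2)
12: left child of 13 (depth 2)
62: right child of 60 (depth 5)
25: left child of 26 (depth 4)

Leaves: 12, 18, 25, 58, 62, 76, 91 — 7 in total.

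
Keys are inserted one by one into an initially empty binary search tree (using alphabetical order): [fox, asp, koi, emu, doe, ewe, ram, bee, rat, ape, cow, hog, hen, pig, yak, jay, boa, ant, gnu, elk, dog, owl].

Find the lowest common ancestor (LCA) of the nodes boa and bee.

Insert fox: tree is empty, so fox becomes the root.
Insert asp: asp < fox → go left. Place as left child of fox.
Insert koi: koi > fox → go right. Place as right child of fox.
Insert emu: emu < fox → go left; emu > asp → go right. Place as right child of asp.
Insert doe: doe < fox → go left; doe > asp → go right; doe < emu → go left. Place as left child of emu.
Insert ewe: ewe < fox → go left; ewe > asp → go right; ewe > emu → go right. Place as right child of emu.
Insert ram: ram > fox → go right; ram > koi → go right. Place as right child of koi.
Insert bee: bee < fox → go left; bee > asp → go right; bee < emu → go left; bee < doe → go left. Place as left child of doe.
Insert rat: rat > fox → go right; rat > koi → go right; rat > ram → go right. Place as right child of ram.
Insert ape: ape < fox → go left; ape < asp → go left. Place as left child of asp.
Insert cow: cow < fox → go left; cow > asp → go right; cow < emu → go left; cow < doe → go left; cow > bee → go right. Place as right child of bee.
Insert hog: hog > fox → go right; hog < koi → go left. Place as left child of koi.
Insert hen: hen > fox → go right; hen < koi → go left; hen < hog → go left. Place as left child of hog.
Insert pig: pig > fox → go right; pig > koi → go right; pig < ram → go left. Place as left child of ram.
Insert yak: yak > fox → go right; yak > koi → go right; yak > ram → go right; yak > rat → go right. Place as right child of rat.
Insert jay: jay > fox → go right; jay < koi → go left; jay > hog → go right. Place as right child of hog.
Insert boa: boa < fox → go left; boa > asp → go right; boa < emu → go left; boa < doe → go left; boa > bee → go right; boa < cow → go left. Place as left child of cow.
Insert ant: ant < fox → go left; ant < asp → go left; ant < ape → go left. Place as left child of ape.
Insert gnu: gnu > fox → go right; gnu < koi → go left; gnu < hog → go left; gnu < hen → go left. Place as left child of hen.
Insert elk: elk < fox → go left; elk > asp → go right; elk < emu → go left; elk > doe → go right. Place as right child of doe.
Insert dog: dog < fox → go left; dog > asp → go right; dog < emu → go left; dog > doe → go right; dog < elk → go left. Place as left child of elk.
Insert owl: owl > fox → go right; owl > koi → go right; owl < ram → go left; owl < pig → go left. Place as left child of pig.

Path to boa: fox → asp → emu → doe → bee → cow → boa
Path to bee: fox → asp → emu → doe → bee
bee lies on both paths and is an ancestor of the other node.

bee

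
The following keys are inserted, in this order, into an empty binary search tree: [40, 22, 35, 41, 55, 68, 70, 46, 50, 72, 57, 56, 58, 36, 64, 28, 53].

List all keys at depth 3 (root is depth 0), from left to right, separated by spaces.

Insert 40: tree is empty, so 40 becomes the root.
Insert 22: 22 < 40 → go left. Place as left child of 40.
Insert 35: 35 < 40 → go left; 35 > 22 → go right. Place as right child of 22.
Insert 41: 41 > 40 → go right. Place as right child of 40.
Insert 55: 55 > 40 → go right; 55 > 41 → go right. Place as right child of 41.
Insert 68: 68 > 40 → go right; 68 > 41 → go right; 68 > 55 → go right. Place as right child of 55.
Insert 70: 70 > 40 → go right; 70 > 41 → go right; 70 > 55 → go right; 70 > 68 → go right. Place as right child of 68.
Insert 46: 46 > 40 → go right; 46 > 41 → go right; 46 < 55 → go left. Place as left child of 55.
Insert 50: 50 > 40 → go right; 50 > 41 → go right; 50 < 55 → go left; 50 > 46 → go right. Place as right child of 46.
Insert 72: 72 > 40 → go right; 72 > 41 → go right; 72 > 55 → go right; 72 > 68 → go right; 72 > 70 → go right. Place as right child of 70.
Insert 57: 57 > 40 → go right; 57 > 41 → go right; 57 > 55 → go right; 57 < 68 → go left. Place as left child of 68.
Insert 56: 56 > 40 → go right; 56 > 41 → go right; 56 > 55 → go right; 56 < 68 → go left; 56 < 57 → go left. Place as left child of 57.
Insert 58: 58 > 40 → go right; 58 > 41 → go right; 58 > 55 → go right; 58 < 68 → go left; 58 > 57 → go right. Place as right child of 57.
Insert 36: 36 < 40 → go left; 36 > 22 → go right; 36 > 35 → go right. Place as right child of 35.
Insert 64: 64 > 40 → go right; 64 > 41 → go right; 64 > 55 → go right; 64 < 68 → go left; 64 > 57 → go right; 64 > 58 → go right. Place as right child of 58.
Insert 28: 28 < 40 → go left; 28 > 22 → go right; 28 < 35 → go left. Place as left child of 35.
Insert 53: 53 > 40 → go right; 53 > 41 → go right; 53 < 55 → go left; 53 > 46 → go right; 53 > 50 → go right. Place as right child of 50.

28 36 46 68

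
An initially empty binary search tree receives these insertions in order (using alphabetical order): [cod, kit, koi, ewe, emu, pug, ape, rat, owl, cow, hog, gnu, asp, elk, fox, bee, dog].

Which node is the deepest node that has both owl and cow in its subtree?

kit

Insert cod: tree is empty, so cod becomes the root.
Insert kit: kit > cod → go right. Place as right child of cod.
Insert koi: koi > cod → go right; koi > kit → go right. Place as right child of kit.
Insert ewe: ewe > cod → go right; ewe < kit → go left. Place as left child of kit.
Insert emu: emu > cod → go right; emu < kit → go left; emu < ewe → go left. Place as left child of ewe.
Insert pug: pug > cod → go right; pug > kit → go right; pug > koi → go right. Place as right child of koi.
Insert ape: ape < cod → go left. Place as left child of cod.
Insert rat: rat > cod → go right; rat > kit → go right; rat > koi → go right; rat > pug → go right. Place as right child of pug.
Insert owl: owl > cod → go right; owl > kit → go right; owl > koi → go right; owl < pug → go left. Place as left child of pug.
Insert cow: cow > cod → go right; cow < kit → go left; cow < ewe → go left; cow < emu → go left. Place as left child of emu.
Insert hog: hog > cod → go right; hog < kit → go left; hog > ewe → go right. Place as right child of ewe.
Insert gnu: gnu > cod → go right; gnu < kit → go left; gnu > ewe → go right; gnu < hog → go left. Place as left child of hog.
Insert asp: asp < cod → go left; asp > ape → go right. Place as right child of ape.
Insert elk: elk > cod → go right; elk < kit → go left; elk < ewe → go left; elk < emu → go left; elk > cow → go right. Place as right child of cow.
Insert fox: fox > cod → go right; fox < kit → go left; fox > ewe → go right; fox < hog → go left; fox < gnu → go left. Place as left child of gnu.
Insert bee: bee < cod → go left; bee > ape → go right; bee > asp → go right. Place as right child of asp.
Insert dog: dog > cod → go right; dog < kit → go left; dog < ewe → go left; dog < emu → go left; dog > cow → go right; dog < elk → go left. Place as left child of elk.

Path to owl: cod → kit → koi → pug → owl
Path to cow: cod → kit → ewe → emu → cow
The paths share a prefix ending at kit, then split left and right.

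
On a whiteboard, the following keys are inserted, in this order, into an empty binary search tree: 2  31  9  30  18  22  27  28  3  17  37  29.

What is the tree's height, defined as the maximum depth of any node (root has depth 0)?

8

Insert 2: tree is empty, so 2 becomes the root.
Insert 31: 31 > 2 → go right. Place as right child of 2.
Insert 9: 9 > 2 → go right; 9 < 31 → go left. Place as left child of 31.
Insert 30: 30 > 2 → go right; 30 < 31 → go left; 30 > 9 → go right. Place as right child of 9.
Insert 18: 18 > 2 → go right; 18 < 31 → go left; 18 > 9 → go right; 18 < 30 → go left. Place as left child of 30.
Insert 22: 22 > 2 → go right; 22 < 31 → go left; 22 > 9 → go right; 22 < 30 → go left; 22 > 18 → go right. Place as right child of 18.
Insert 27: 27 > 2 → go right; 27 < 31 → go left; 27 > 9 → go right; 27 < 30 → go left; 27 > 18 → go right; 27 > 22 → go right. Place as right child of 22.
Insert 28: 28 > 2 → go right; 28 < 31 → go left; 28 > 9 → go right; 28 < 30 → go left; 28 > 18 → go right; 28 > 22 → go right; 28 > 27 → go right. Place as right child of 27.
Insert 3: 3 > 2 → go right; 3 < 31 → go left; 3 < 9 → go left. Place as left child of 9.
Insert 17: 17 > 2 → go right; 17 < 31 → go left; 17 > 9 → go right; 17 < 30 → go left; 17 < 18 → go left. Place as left child of 18.
Insert 37: 37 > 2 → go right; 37 > 31 → go right. Place as right child of 31.
Insert 29: 29 > 2 → go right; 29 < 31 → go left; 29 > 9 → go right; 29 < 30 → go left; 29 > 18 → go right; 29 > 22 → go right; 29 > 27 → go right; 29 > 28 → go right. Place as right child of 28.

The deepest node is 29 at depth 8.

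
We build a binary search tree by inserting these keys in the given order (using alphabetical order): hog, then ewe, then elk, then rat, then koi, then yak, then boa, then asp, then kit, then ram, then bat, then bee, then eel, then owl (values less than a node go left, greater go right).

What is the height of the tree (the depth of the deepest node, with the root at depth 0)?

6

Insert hog: tree is empty, so hog becomes the root.
Insert ewe: ewe < hog → go left. Place as left child of hog.
Insert elk: elk < hog → go left; elk < ewe → go left. Place as left child of ewe.
Insert rat: rat > hog → go right. Place as right child of hog.
Insert koi: koi > hog → go right; koi < rat → go left. Place as left child of rat.
Insert yak: yak > hog → go right; yak > rat → go right. Place as right child of rat.
Insert boa: boa < hog → go left; boa < ewe → go left; boa < elk → go left. Place as left child of elk.
Insert asp: asp < hog → go left; asp < ewe → go left; asp < elk → go left; asp < boa → go left. Place as left child of boa.
Insert kit: kit > hog → go right; kit < rat → go left; kit < koi → go left. Place as left child of koi.
Insert ram: ram > hog → go right; ram < rat → go left; ram > koi → go right. Place as right child of koi.
Insert bat: bat < hog → go left; bat < ewe → go left; bat < elk → go left; bat < boa → go left; bat > asp → go right. Place as right child of asp.
Insert bee: bee < hog → go left; bee < ewe → go left; bee < elk → go left; bee < boa → go left; bee > asp → go right; bee > bat → go right. Place as right child of bat.
Insert eel: eel < hog → go left; eel < ewe → go left; eel < elk → go left; eel > boa → go right. Place as right child of boa.
Insert owl: owl > hog → go right; owl < rat → go left; owl > koi → go right; owl < ram → go left. Place as left child of ram.

The deepest node is bee at depth 6.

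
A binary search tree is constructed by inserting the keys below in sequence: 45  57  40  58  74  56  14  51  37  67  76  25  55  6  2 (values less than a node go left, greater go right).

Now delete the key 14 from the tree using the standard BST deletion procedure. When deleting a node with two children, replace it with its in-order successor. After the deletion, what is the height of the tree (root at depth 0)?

4

Insert 45: tree is empty, so 45 becomes the root.
Insert 57: 57 > 45 → go right. Place as right child of 45.
Insert 40: 40 < 45 → go left. Place as left child of 45.
Insert 58: 58 > 45 → go right; 58 > 57 → go right. Place as right child of 57.
Insert 74: 74 > 45 → go right; 74 > 57 → go right; 74 > 58 → go right. Place as right child of 58.
Insert 56: 56 > 45 → go right; 56 < 57 → go left. Place as left child of 57.
Insert 14: 14 < 45 → go left; 14 < 40 → go left. Place as left child of 40.
Insert 51: 51 > 45 → go right; 51 < 57 → go left; 51 < 56 → go left. Place as left child of 56.
Insert 37: 37 < 45 → go left; 37 < 40 → go left; 37 > 14 → go right. Place as right child of 14.
Insert 67: 67 > 45 → go right; 67 > 57 → go right; 67 > 58 → go right; 67 < 74 → go left. Place as left child of 74.
Insert 76: 76 > 45 → go right; 76 > 57 → go right; 76 > 58 → go right; 76 > 74 → go right. Place as right child of 74.
Insert 25: 25 < 45 → go left; 25 < 40 → go left; 25 > 14 → go right; 25 < 37 → go left. Place as left child of 37.
Insert 55: 55 > 45 → go right; 55 < 57 → go left; 55 < 56 → go left; 55 > 51 → go right. Place as right child of 51.
Insert 6: 6 < 45 → go left; 6 < 40 → go left; 6 < 14 → go left. Place as left child of 14.
Insert 2: 2 < 45 → go left; 2 < 40 → go left; 2 < 14 → go left; 2 < 6 → go left. Place as left child of 6.

Delete 14 (two children — replace with in-order successor).
After deletion, deepest node is 67 at depth 4.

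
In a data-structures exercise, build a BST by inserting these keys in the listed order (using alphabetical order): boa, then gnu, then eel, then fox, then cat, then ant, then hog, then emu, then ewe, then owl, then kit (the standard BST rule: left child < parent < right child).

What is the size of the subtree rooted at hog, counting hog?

3

boa: root
gnu: right child of boa (depth 1)
eel: left child of gnu (depth 2)
fox: right child of eel (depth 3)
cat: left child of eel (depth 3)
ant: left child of boa (depth 1)
hog: right child of gnu (depth 2)
emu: left child of fox (depth 4)
ewe: right child of emu (depth 5)
owl: right child of hog (depth 3)
kit: left child of owl (depth 4)

Subtree rooted at hog contains: hog, owl, kit — 3 nodes.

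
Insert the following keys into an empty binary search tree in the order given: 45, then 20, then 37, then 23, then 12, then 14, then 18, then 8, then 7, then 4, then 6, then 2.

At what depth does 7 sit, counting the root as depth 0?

4

Insert 45: tree is empty, so 45 becomes the root.
Insert 20: 20 < 45 → go left. Place as left child of 45.
Insert 37: 37 < 45 → go left; 37 > 20 → go right. Place as right child of 20.
Insert 23: 23 < 45 → go left; 23 > 20 → go right; 23 < 37 → go left. Place as left child of 37.
Insert 12: 12 < 45 → go left; 12 < 20 → go left. Place as left child of 20.
Insert 14: 14 < 45 → go left; 14 < 20 → go left; 14 > 12 → go right. Place as right child of 12.
Insert 18: 18 < 45 → go left; 18 < 20 → go left; 18 > 12 → go right; 18 > 14 → go right. Place as right child of 14.
Insert 8: 8 < 45 → go left; 8 < 20 → go left; 8 < 12 → go left. Place as left child of 12.
Insert 7: 7 < 45 → go left; 7 < 20 → go left; 7 < 12 → go left; 7 < 8 → go left. Place as left child of 8.
Insert 4: 4 < 45 → go left; 4 < 20 → go left; 4 < 12 → go left; 4 < 8 → go left; 4 < 7 → go left. Place as left child of 7.
Insert 6: 6 < 45 → go left; 6 < 20 → go left; 6 < 12 → go left; 6 < 8 → go left; 6 < 7 → go left; 6 > 4 → go right. Place as right child of 4.
Insert 2: 2 < 45 → go left; 2 < 20 → go left; 2 < 12 → go left; 2 < 8 → go left; 2 < 7 → go left; 2 < 4 → go left. Place as left child of 4.

Path to 7: 45 → 20 → 12 → 8 → 7, which is 4 edges.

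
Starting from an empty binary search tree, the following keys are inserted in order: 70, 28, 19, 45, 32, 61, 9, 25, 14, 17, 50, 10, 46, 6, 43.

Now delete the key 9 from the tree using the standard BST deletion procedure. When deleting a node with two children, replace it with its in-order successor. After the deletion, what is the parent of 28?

70: root
28: left child of 70 (depth 1)
19: left child of 28 (depth 2)
45: right child of 28 (depth 2)
32: left child of 45 (depth 3)
61: right child of 45 (depth 3)
9: left child of 19 (depth 3)
25: right child of 19 (depth 3)
14: right child of 9 (depth 4)
17: right child of 14 (depth 5)
50: left child of 61 (depth 4)
10: left child of 14 (depth 5)
46: left child of 50 (depth 5)
6: left child of 9 (depth 4)
43: right child of 32 (depth 4)

Delete 9 (two children — replace with in-order successor).
After deletion, 28's parent is 70.

70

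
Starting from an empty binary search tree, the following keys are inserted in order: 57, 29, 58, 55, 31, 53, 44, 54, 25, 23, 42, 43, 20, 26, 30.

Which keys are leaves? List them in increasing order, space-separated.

20 26 30 43 54 58

Insert 57: tree is empty, so 57 becomes the root.
Insert 29: 29 < 57 → go left. Place as left child of 57.
Insert 58: 58 > 57 → go right. Place as right child of 57.
Insert 55: 55 < 57 → go left; 55 > 29 → go right. Place as right child of 29.
Insert 31: 31 < 57 → go left; 31 > 29 → go right; 31 < 55 → go left. Place as left child of 55.
Insert 53: 53 < 57 → go left; 53 > 29 → go right; 53 < 55 → go left; 53 > 31 → go right. Place as right child of 31.
Insert 44: 44 < 57 → go left; 44 > 29 → go right; 44 < 55 → go left; 44 > 31 → go right; 44 < 53 → go left. Place as left child of 53.
Insert 54: 54 < 57 → go left; 54 > 29 → go right; 54 < 55 → go left; 54 > 31 → go right; 54 > 53 → go right. Place as right child of 53.
Insert 25: 25 < 57 → go left; 25 < 29 → go left. Place as left child of 29.
Insert 23: 23 < 57 → go left; 23 < 29 → go left; 23 < 25 → go left. Place as left child of 25.
Insert 42: 42 < 57 → go left; 42 > 29 → go right; 42 < 55 → go left; 42 > 31 → go right; 42 < 53 → go left; 42 < 44 → go left. Place as left child of 44.
Insert 43: 43 < 57 → go left; 43 > 29 → go right; 43 < 55 → go left; 43 > 31 → go right; 43 < 53 → go left; 43 < 44 → go left; 43 > 42 → go right. Place as right child of 42.
Insert 20: 20 < 57 → go left; 20 < 29 → go left; 20 < 25 → go left; 20 < 23 → go left. Place as left child of 23.
Insert 26: 26 < 57 → go left; 26 < 29 → go left; 26 > 25 → go right. Place as right child of 25.
Insert 30: 30 < 57 → go left; 30 > 29 → go right; 30 < 55 → go left; 30 < 31 → go left. Place as left child of 31.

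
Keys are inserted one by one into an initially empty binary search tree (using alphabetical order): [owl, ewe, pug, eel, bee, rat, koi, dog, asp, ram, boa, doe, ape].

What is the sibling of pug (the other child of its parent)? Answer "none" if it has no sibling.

owl: root
ewe: left child of owl (depth 1)
pug: right child of owl (depth 1)
eel: left child of ewe (depth 2)
bee: left child of eel (depth 3)
rat: right child of pug (depth 2)
koi: right child of ewe (depth 2)
dog: right child of bee (depth 4)
asp: left child of bee (depth 4)
ram: left child of rat (depth 3)
boa: left child of dog (depth 5)
doe: right child of boa (depth 6)
ape: left child of asp (depth 5)

pug's parent is owl; the other child of owl is ewe.

ewe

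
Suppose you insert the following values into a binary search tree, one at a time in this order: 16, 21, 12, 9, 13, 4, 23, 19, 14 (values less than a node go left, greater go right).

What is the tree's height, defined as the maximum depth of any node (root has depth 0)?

3

Insert 16: tree is empty, so 16 becomes the root.
Insert 21: 21 > 16 → go right. Place as right child of 16.
Insert 12: 12 < 16 → go left. Place as left child of 16.
Insert 9: 9 < 16 → go left; 9 < 12 → go left. Place as left child of 12.
Insert 13: 13 < 16 → go left; 13 > 12 → go right. Place as right child of 12.
Insert 4: 4 < 16 → go left; 4 < 12 → go left; 4 < 9 → go left. Place as left child of 9.
Insert 23: 23 > 16 → go right; 23 > 21 → go right. Place as right child of 21.
Insert 19: 19 > 16 → go right; 19 < 21 → go left. Place as left child of 21.
Insert 14: 14 < 16 → go left; 14 > 12 → go right; 14 > 13 → go right. Place as right child of 13.

The deepest node is 4 at depth 3.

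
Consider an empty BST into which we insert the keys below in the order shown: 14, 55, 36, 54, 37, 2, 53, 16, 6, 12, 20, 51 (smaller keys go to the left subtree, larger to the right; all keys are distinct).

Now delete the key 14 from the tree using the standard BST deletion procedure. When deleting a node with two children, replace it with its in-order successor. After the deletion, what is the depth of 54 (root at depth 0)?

Insert 14: tree is empty, so 14 becomes the root.
Insert 55: 55 > 14 → go right. Place as right child of 14.
Insert 36: 36 > 14 → go right; 36 < 55 → go left. Place as left child of 55.
Insert 54: 54 > 14 → go right; 54 < 55 → go left; 54 > 36 → go right. Place as right child of 36.
Insert 37: 37 > 14 → go right; 37 < 55 → go left; 37 > 36 → go right; 37 < 54 → go left. Place as left child of 54.
Insert 2: 2 < 14 → go left. Place as left child of 14.
Insert 53: 53 > 14 → go right; 53 < 55 → go left; 53 > 36 → go right; 53 < 54 → go left; 53 > 37 → go right. Place as right child of 37.
Insert 16: 16 > 14 → go right; 16 < 55 → go left; 16 < 36 → go left. Place as left child of 36.
Insert 6: 6 < 14 → go left; 6 > 2 → go right. Place as right child of 2.
Insert 12: 12 < 14 → go left; 12 > 2 → go right; 12 > 6 → go right. Place as right child of 6.
Insert 20: 20 > 14 → go right; 20 < 55 → go left; 20 < 36 → go left; 20 > 16 → go right. Place as right child of 16.
Insert 51: 51 > 14 → go right; 51 < 55 → go left; 51 > 36 → go right; 51 < 54 → go left; 51 > 37 → go right; 51 < 53 → go left. Place as left child of 53.

Delete 14 (two children — replace with in-order successor).
After deletion, path to 54: 16 → 55 → 36 → 54.

3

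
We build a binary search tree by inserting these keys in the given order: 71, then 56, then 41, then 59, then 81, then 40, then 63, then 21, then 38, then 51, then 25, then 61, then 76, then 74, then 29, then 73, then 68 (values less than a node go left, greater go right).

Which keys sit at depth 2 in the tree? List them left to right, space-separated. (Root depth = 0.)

71: root
56: left child of 71 (depth 1)
41: left child of 56 (depth 2)
59: right child of 56 (depth 2)
81: right child of 71 (depth 1)
40: left child of 41 (depth 3)
63: right child of 59 (depth 3)
21: left child of 40 (depth 4)
38: right child of 21 (depth 5)
51: right child of 41 (depth 3)
25: left child of 38 (depth 6)
61: left child of 63 (depth 4)
76: left child of 81 (depth 2)
74: left child of 76 (depth 3)
29: right child of 25 (depth 7)
73: left child of 74 (depth 4)
68: right child of 63 (depth 4)

41 59 76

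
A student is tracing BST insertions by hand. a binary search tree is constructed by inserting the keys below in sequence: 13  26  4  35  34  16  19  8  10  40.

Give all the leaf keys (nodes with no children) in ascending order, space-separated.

10 19 34 40

Insert 13: tree is empty, so 13 becomes the root.
Insert 26: 26 > 13 → go right. Place as right child of 13.
Insert 4: 4 < 13 → go left. Place as left child of 13.
Insert 35: 35 > 13 → go right; 35 > 26 → go right. Place as right child of 26.
Insert 34: 34 > 13 → go right; 34 > 26 → go right; 34 < 35 → go left. Place as left child of 35.
Insert 16: 16 > 13 → go right; 16 < 26 → go left. Place as left child of 26.
Insert 19: 19 > 13 → go right; 19 < 26 → go left; 19 > 16 → go right. Place as right child of 16.
Insert 8: 8 < 13 → go left; 8 > 4 → go right. Place as right child of 4.
Insert 10: 10 < 13 → go left; 10 > 4 → go right; 10 > 8 → go right. Place as right child of 8.
Insert 40: 40 > 13 → go right; 40 > 26 → go right; 40 > 35 → go right. Place as right child of 35.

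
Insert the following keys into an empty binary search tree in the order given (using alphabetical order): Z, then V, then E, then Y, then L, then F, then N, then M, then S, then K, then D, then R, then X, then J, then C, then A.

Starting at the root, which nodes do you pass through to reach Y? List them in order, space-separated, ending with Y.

Z V Y

Insert Z: tree is empty, so Z becomes the root.
Insert V: V < Z → go left. Place as left child of Z.
Insert E: E < Z → go left; E < V → go left. Place as left child of V.
Insert Y: Y < Z → go left; Y > V → go right. Place as right child of V.
Insert L: L < Z → go left; L < V → go left; L > E → go right. Place as right child of E.
Insert F: F < Z → go left; F < V → go left; F > E → go right; F < L → go left. Place as left child of L.
Insert N: N < Z → go left; N < V → go left; N > E → go right; N > L → go right. Place as right child of L.
Insert M: M < Z → go left; M < V → go left; M > E → go right; M > L → go right; M < N → go left. Place as left child of N.
Insert S: S < Z → go left; S < V → go left; S > E → go right; S > L → go right; S > N → go right. Place as right child of N.
Insert K: K < Z → go left; K < V → go left; K > E → go right; K < L → go left; K > F → go right. Place as right child of F.
Insert D: D < Z → go left; D < V → go left; D < E → go left. Place as left child of E.
Insert R: R < Z → go left; R < V → go left; R > E → go right; R > L → go right; R > N → go right; R < S → go left. Place as left child of S.
Insert X: X < Z → go left; X > V → go right; X < Y → go left. Place as left child of Y.
Insert J: J < Z → go left; J < V → go left; J > E → go right; J < L → go left; J > F → go right; J < K → go left. Place as left child of K.
Insert C: C < Z → go left; C < V → go left; C < E → go left; C < D → go left. Place as left child of D.
Insert A: A < Z → go left; A < V → go left; A < E → go left; A < D → go left; A < C → go left. Place as left child of C.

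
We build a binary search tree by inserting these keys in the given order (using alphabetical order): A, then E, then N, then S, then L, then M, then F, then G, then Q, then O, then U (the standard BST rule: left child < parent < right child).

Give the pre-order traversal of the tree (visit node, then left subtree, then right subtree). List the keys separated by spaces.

Insert A: tree is empty, so A becomes the root.
Insert E: E > A → go right. Place as right child of A.
Insert N: N > A → go right; N > E → go right. Place as right child of E.
Insert S: S > A → go right; S > E → go right; S > N → go right. Place as right child of N.
Insert L: L > A → go right; L > E → go right; L < N → go left. Place as left child of N.
Insert M: M > A → go right; M > E → go right; M < N → go left; M > L → go right. Place as right child of L.
Insert F: F > A → go right; F > E → go right; F < N → go left; F < L → go left. Place as left child of L.
Insert G: G > A → go right; G > E → go right; G < N → go left; G < L → go left; G > F → go right. Place as right child of F.
Insert Q: Q > A → go right; Q > E → go right; Q > N → go right; Q < S → go left. Place as left child of S.
Insert O: O > A → go right; O > E → go right; O > N → go right; O < S → go left; O < Q → go left. Place as left child of Q.
Insert U: U > A → go right; U > E → go right; U > N → go right; U > S → go right. Place as right child of S.

A E N L F G M S Q O U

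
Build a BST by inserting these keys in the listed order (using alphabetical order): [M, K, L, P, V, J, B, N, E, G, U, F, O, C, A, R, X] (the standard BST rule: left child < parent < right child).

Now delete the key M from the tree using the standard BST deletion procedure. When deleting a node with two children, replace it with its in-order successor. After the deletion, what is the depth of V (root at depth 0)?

Insert M: tree is empty, so M becomes the root.
Insert K: K < M → go left. Place as left child of M.
Insert L: L < M → go left; L > K → go right. Place as right child of K.
Insert P: P > M → go right. Place as right child of M.
Insert V: V > M → go right; V > P → go right. Place as right child of P.
Insert J: J < M → go left; J < K → go left. Place as left child of K.
Insert B: B < M → go left; B < K → go left; B < J → go left. Place as left child of J.
Insert N: N > M → go right; N < P → go left. Place as left child of P.
Insert E: E < M → go left; E < K → go left; E < J → go left; E > B → go right. Place as right child of B.
Insert G: G < M → go left; G < K → go left; G < J → go left; G > B → go right; G > E → go right. Place as right child of E.
Insert U: U > M → go right; U > P → go right; U < V → go left. Place as left child of V.
Insert F: F < M → go left; F < K → go left; F < J → go left; F > B → go right; F > E → go right; F < G → go left. Place as left child of G.
Insert O: O > M → go right; O < P → go left; O > N → go right. Place as right child of N.
Insert C: C < M → go left; C < K → go left; C < J → go left; C > B → go right; C < E → go left. Place as left child of E.
Insert A: A < M → go left; A < K → go left; A < J → go left; A < B → go left. Place as left child of B.
Insert R: R > M → go right; R > P → go right; R < V → go left; R < U → go left. Place as left child of U.
Insert X: X > M → go right; X > P → go right; X > V → go right. Place as right child of V.

Delete M (two children — replace with in-order successor).
After deletion, path to V: N → P → V.

2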